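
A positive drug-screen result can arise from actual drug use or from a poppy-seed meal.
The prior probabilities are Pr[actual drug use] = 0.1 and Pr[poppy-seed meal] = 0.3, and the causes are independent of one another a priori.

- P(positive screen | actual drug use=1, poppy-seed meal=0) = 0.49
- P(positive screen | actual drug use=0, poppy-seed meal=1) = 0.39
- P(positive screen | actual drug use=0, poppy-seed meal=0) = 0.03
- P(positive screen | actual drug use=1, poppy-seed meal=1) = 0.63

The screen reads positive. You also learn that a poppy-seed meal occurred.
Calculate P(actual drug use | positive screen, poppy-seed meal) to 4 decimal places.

By total probability over both values of actual drug use:
  P(positive screen | poppy-seed meal) = 0.39·0.9 + 0.63·0.1
        = 0.351000 + 0.063000 = 0.414000
Configurations with actual drug use contribute 0.063000, so
  P(actual drug use | positive screen, poppy-seed meal) = 0.063000 / 0.414000 ≈ 0.1522

P(actual drug use | positive screen, poppy-seed meal) ≈ 0.1522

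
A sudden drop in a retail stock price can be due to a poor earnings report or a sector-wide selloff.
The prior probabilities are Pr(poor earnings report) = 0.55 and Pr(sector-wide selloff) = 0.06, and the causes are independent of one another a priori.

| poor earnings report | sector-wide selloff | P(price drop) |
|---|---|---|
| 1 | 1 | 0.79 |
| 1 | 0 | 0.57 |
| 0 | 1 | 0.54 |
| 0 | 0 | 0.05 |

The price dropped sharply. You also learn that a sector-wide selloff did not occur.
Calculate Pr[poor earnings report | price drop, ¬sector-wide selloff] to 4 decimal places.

Pr[poor earnings report | price drop, ¬sector-wide selloff] ≈ 0.9330

Sum P(price drop|·) weighted by the priors over both values of poor earnings report:
  P(price drop | ¬sector-wide selloff) = 0.05×0.45 + 0.57×0.55
        = 0.022500 + 0.313500 = 0.336000
Configurations with poor earnings report contribute 0.313500, so
  P(poor earnings report | price drop, ¬sector-wide selloff) = 0.313500 / 0.336000 ≈ 0.9330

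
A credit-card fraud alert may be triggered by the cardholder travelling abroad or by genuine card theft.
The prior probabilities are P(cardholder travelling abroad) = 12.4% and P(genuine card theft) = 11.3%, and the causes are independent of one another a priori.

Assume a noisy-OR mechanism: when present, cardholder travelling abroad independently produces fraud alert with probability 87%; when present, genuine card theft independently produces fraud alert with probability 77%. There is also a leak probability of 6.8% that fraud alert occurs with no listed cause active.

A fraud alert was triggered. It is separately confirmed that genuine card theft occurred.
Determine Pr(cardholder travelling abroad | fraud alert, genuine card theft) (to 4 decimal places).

Under noisy-OR, P(fraud alert | causes) = 1 − (1−0.068)·∏(1−qᵢ) over the active causes.
P(fraud alert | genuine card theft) = 0.78564·0.876 + 0.972133·0.124 = 0.688221 + 0.120544 = 0.808765
The cardholder travelling abroad-present share is 0.972133·0.124 = 0.120544.
So P(cardholder travelling abroad | fraud alert, genuine card theft) = 0.120544/0.808765 ≈ 0.1490.

Pr(cardholder travelling abroad | fraud alert, genuine card theft) ≈ 0.1490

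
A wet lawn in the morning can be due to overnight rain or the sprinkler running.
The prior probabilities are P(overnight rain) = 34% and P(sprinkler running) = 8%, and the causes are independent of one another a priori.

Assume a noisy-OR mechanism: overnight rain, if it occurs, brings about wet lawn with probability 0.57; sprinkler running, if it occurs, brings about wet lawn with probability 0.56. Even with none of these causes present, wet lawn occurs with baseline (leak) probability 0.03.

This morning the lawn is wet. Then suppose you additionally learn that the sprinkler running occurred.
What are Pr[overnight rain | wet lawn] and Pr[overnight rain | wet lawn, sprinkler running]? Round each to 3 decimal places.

Pr[overnight rain | wet lawn] ≈ 0.808; Pr[overnight rain | wet lawn, sprinkler running] ≈ 0.423

Under noisy-OR, P(wet lawn | causes) = 1 − (1−0.03)·∏(1−qᵢ) over the active causes.
Enumerate the 4 (overnight rain, sprinkler running) configurations and weight by the priors:
  P(wet lawn) = 0.03*0.66*0.92 + 0.5732*0.66*0.08 + 0.5829*0.34*0.92 + 0.816476*0.34*0.08
        = 0.018216 + 0.030265 + 0.182331 + 0.022208 = 0.253020
The terms with overnight rain present sum to 0.204539, so
  P(overnight rain | wet lawn) = 0.204539 / 0.253020 ≈ 0.808

Now also conditioning on sprinkler running=true:
P(wet lawn | sprinkler running) = 0.5732×0.66 + 0.816476×0.34 = 0.378312 + 0.277602 = 0.655914
Restricting to configurations with overnight rain present: 0.816476×0.34 = 0.277602.
Hence the posterior is 0.277602/0.655914 ≈ 0.423.
This is intercausal reasoning (explaining away): once sprinkler running accounts for the wet lawn, overnight rain becomes less likely.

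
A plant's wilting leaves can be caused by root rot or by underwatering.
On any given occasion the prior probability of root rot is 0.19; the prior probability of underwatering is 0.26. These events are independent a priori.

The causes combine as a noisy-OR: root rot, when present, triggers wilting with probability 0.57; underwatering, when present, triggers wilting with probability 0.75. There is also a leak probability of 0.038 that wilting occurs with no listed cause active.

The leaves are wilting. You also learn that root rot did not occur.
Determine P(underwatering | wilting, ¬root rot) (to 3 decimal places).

P(underwatering | wilting, ¬root rot) ≈ 0.875

Under noisy-OR, P(wilting | causes) = 1 − (1−0.038)·∏(1−qᵢ) over the active causes.
For the numerator, keep only underwatering=true terms: 0.7595×0.26 = 0.197470
Denominator P(wilting | ¬root rot): 0.038×0.74 + 0.7595×0.26 = 0.225590
P(underwatering | wilting, ¬root rot) = 0.197470/0.225590 ≈ 0.875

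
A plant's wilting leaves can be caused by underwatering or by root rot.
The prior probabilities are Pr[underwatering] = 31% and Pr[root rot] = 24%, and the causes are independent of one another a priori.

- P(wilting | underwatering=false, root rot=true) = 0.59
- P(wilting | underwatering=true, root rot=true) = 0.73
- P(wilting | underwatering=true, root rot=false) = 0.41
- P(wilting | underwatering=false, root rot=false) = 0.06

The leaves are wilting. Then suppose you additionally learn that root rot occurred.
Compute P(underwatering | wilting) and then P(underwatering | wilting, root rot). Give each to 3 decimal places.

For the numerator, keep only underwatering=true terms: 0.096596 + 0.054312 = 0.150908
Normalizer over all consistent configurations: 0.06×0.69×0.76 + 0.59×0.69×0.24 + 0.41×0.31×0.76 + 0.73×0.31×0.24 = 0.280076
P(underwatering | wilting) = 0.150908/0.280076 ≈ 0.539

With the extra evidence:
Numerator (weight on configurations with underwatering): 0.73×0.31 = 0.226300
Denominator P(wilting | root rot): 0.59×0.69 + 0.73×0.31 = 0.633400
Posterior = 0.226300 / 0.633400 ≈ 0.357

P(underwatering | wilting) ≈ 0.539; P(underwatering | wilting, root rot) ≈ 0.357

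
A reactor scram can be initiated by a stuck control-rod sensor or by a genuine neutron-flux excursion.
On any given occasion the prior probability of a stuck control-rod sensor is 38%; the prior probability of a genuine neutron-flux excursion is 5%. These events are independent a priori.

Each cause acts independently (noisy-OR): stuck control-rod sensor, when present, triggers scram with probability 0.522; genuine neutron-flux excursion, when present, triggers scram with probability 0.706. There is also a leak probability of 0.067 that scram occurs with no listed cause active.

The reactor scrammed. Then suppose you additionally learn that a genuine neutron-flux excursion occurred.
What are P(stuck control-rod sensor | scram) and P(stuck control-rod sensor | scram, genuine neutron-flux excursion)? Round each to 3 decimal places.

P(stuck control-rod sensor | scram) ≈ 0.778; P(stuck control-rod sensor | scram, genuine neutron-flux excursion) ≈ 0.423

Under noisy-OR, P(scram | causes) = 1 − (1−0.067)·∏(1−qᵢ) over the active causes.
Weight on stuck control-rod sensor=true, given the evidence: 0.200003 + 0.016509 = 0.216512
Normalizer over all consistent configurations: 0.067*0.62*0.95 + 0.725698*0.62*0.05 + 0.554026*0.38*0.95 + 0.868884*0.38*0.05 = 0.278472
P(stuck control-rod sensor | scram) = 0.216512/0.278472 ≈ 0.778

Now also conditioning on genuine neutron-flux excursion=true:
By total probability over both values of stuck control-rod sensor:
  P(scram | genuine neutron-flux excursion) = 0.725698·0.62 + 0.868884·0.38
        = 0.449933 + 0.330176 = 0.780109
Configurations with stuck control-rod sensor contribute 0.330176, so
  P(stuck control-rod sensor | scram, genuine neutron-flux excursion) = 0.330176 / 0.780109 ≈ 0.423
— genuine neutron-flux excursion explains away the evidence for stuck control-rod sensor.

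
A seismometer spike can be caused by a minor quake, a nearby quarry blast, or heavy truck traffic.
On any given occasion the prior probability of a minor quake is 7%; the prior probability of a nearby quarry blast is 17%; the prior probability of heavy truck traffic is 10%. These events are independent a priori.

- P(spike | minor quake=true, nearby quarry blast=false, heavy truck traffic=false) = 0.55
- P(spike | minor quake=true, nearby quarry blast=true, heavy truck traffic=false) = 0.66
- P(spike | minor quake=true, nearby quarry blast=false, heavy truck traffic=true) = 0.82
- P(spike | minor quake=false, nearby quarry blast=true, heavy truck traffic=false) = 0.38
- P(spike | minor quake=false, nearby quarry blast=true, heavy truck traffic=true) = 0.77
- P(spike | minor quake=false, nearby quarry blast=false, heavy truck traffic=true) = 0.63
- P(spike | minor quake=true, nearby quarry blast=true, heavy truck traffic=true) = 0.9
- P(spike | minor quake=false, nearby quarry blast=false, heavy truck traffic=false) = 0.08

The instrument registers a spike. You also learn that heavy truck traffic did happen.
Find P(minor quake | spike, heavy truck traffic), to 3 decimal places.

For the numerator, keep only minor quake=true terms: 0.047642 + 0.010710 = 0.058352
The normalizing constant is 0.63*0.93*0.83 + 0.77*0.93*0.17 + 0.82*0.07*0.83 + 0.9*0.07*0.17 = 0.666386
P(minor quake | spike, heavy truck traffic) = 0.058352/0.666386 ≈ 0.088

P(minor quake | spike, heavy truck traffic) ≈ 0.088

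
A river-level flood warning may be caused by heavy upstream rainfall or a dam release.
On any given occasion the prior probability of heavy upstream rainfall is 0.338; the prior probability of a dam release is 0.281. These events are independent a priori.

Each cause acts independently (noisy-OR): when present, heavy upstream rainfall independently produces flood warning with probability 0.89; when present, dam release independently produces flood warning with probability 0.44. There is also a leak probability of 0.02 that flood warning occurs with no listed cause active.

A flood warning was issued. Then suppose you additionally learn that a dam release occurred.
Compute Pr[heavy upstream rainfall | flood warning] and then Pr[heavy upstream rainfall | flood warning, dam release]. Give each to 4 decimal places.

Pr[heavy upstream rainfall | flood warning] ≈ 0.7661; Pr[heavy upstream rainfall | flood warning, dam release] ≈ 0.5153

Under noisy-OR, P(flood warning | causes) = 1 − (1−0.02)·∏(1−qᵢ) over the active causes.
P(flood warning) = 0.02×0.662×0.719 + 0.4512×0.662×0.281 + 0.8922×0.338×0.719 + 0.939632×0.338×0.281 = 0.009520 + 0.083933 + 0.216824 + 0.089244 = 0.399521
Of this, 0.306068 comes from 0.216824 + 0.089244 (the heavy upstream rainfall=true cases).
P(heavy upstream rainfall | flood warning) = 0.306068 / 0.399521 ≈ 0.7661

With the extra evidence:
P(flood warning | dam release) = 0.4512*0.662 + 0.939632*0.338 = 0.298694 + 0.317596 = 0.616290
Of this, 0.317596 comes from 0.939632*0.338 (the heavy upstream rainfall=true cases).
P(heavy upstream rainfall | flood warning, dam release) = 0.317596 / 0.616290 ≈ 0.5153
This is intercausal reasoning (explaining away): once dam release accounts for the flood warning, heavy upstream rainfall becomes less likely.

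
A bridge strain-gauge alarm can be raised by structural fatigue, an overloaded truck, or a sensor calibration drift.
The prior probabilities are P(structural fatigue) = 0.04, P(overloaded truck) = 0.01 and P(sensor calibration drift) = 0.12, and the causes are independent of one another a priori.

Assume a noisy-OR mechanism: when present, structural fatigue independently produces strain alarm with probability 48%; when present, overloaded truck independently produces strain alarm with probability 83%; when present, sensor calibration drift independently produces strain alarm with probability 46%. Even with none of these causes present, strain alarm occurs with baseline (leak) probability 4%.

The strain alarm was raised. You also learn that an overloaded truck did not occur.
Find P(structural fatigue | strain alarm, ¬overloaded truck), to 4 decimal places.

P(structural fatigue | strain alarm, ¬overloaded truck) ≈ 0.1914

Under noisy-OR, P(strain alarm | causes) = 1 − (1−0.04)·∏(1−qᵢ) over the active causes.
P(strain alarm | ¬overloaded truck) = 0.04×0.96×0.88 + 0.4816×0.96×0.12 + 0.5008×0.04×0.88 + 0.730432×0.04×0.12 = 0.033792 + 0.055480 + 0.017628 + 0.003506 = 0.110406
Of this, 0.021134 comes from 0.017628 + 0.003506 (the structural fatigue=true cases).
Hence the posterior is 0.021134/0.110406 ≈ 0.1914.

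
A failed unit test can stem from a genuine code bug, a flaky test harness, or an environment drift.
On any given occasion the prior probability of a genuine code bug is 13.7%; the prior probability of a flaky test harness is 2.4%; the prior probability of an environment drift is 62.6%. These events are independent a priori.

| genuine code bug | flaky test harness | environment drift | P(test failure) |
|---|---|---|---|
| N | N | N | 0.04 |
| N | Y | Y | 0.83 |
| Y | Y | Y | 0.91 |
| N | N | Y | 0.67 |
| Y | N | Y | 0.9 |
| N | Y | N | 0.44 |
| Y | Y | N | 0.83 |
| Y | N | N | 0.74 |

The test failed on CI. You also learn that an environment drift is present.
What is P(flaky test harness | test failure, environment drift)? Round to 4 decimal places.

P(flaky test harness | test failure, environment drift) ≈ 0.0286

Sum P(test failure|·) weighted by the priors over the 4 (genuine code bug, flaky test harness) configurations:
  P(test failure | environment drift) = 0.67×0.863×0.976 + 0.83×0.863×0.024 + 0.9×0.137×0.976 + 0.91×0.137×0.024
        = 0.564333 + 0.017191 + 0.120341 + 0.002992 = 0.704857
Configurations with flaky test harness contribute 0.020183, so
  P(flaky test harness | test failure, environment drift) = 0.020183 / 0.704857 ≈ 0.0286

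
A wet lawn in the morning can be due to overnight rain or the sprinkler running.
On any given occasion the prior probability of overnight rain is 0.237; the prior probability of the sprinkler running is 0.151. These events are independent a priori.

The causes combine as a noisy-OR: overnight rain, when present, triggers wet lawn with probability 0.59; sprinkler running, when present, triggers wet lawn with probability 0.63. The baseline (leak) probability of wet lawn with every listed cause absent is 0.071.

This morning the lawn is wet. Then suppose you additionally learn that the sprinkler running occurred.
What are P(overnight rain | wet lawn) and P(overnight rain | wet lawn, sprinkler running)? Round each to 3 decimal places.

Under noisy-OR, P(wet lawn | causes) = 1 − (1−0.071)·∏(1−qᵢ) over the active causes.
For the numerator, keep only overnight rain=true terms: 0.124573 + 0.030744 = 0.155317
The normalizing constant is 0.071*0.763*0.849 + 0.65627*0.763*0.151 + 0.61911*0.237*0.849 + 0.859071*0.237*0.151 = 0.276921
Posterior = 0.155317 / 0.276921 ≈ 0.561

Now also conditioning on sprinkler running=true:
Weight on overnight rain=true, given the evidence: 0.859071·0.237 = 0.203600
The normalizing constant is 0.65627·0.763 + 0.859071·0.237 = 0.704334
P(overnight rain | wet lawn, sprinkler running) = 0.203600/0.704334 ≈ 0.289
This is intercausal reasoning (explaining away): once sprinkler running accounts for the wet lawn, overnight rain becomes less likely.

P(overnight rain | wet lawn) ≈ 0.561; P(overnight rain | wet lawn, sprinkler running) ≈ 0.289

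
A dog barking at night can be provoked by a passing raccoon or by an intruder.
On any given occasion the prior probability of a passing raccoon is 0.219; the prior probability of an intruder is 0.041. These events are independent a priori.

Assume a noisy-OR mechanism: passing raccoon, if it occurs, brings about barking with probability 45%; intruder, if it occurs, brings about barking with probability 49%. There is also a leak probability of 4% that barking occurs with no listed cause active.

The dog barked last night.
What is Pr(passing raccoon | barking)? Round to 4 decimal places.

Pr(passing raccoon | barking) ≈ 0.6954

Under noisy-OR, P(barking | causes) = 1 − (1−0.04)·∏(1−qᵢ) over the active causes.
P(barking) = 0.04×0.781×0.959 + 0.5104×0.781×0.041 + 0.472×0.219×0.959 + 0.73072×0.219×0.041 = 0.029959 + 0.016344 + 0.099130 + 0.006561 = 0.151994
Restricting to configurations with passing raccoon present: 0.099130 + 0.006561 = 0.105691.
P(passing raccoon | barking) = 0.105691 / 0.151994 ≈ 0.6954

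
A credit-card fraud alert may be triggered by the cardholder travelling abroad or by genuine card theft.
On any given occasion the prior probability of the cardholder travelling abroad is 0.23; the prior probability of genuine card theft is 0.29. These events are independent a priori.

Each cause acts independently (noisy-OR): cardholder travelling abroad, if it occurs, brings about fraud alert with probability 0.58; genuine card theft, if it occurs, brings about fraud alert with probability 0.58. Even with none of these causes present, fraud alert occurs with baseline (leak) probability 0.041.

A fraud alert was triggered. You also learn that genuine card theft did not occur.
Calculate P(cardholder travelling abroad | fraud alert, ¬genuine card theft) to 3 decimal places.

P(cardholder travelling abroad | fraud alert, ¬genuine card theft) ≈ 0.813

Under noisy-OR, P(fraud alert | causes) = 1 − (1−0.041)·∏(1−qᵢ) over the active causes.
By total probability over both values of cardholder travelling abroad:
  P(fraud alert | ¬genuine card theft) = 0.041×0.77 + 0.59722×0.23
        = 0.031570 + 0.137361 = 0.168931
Configurations with cardholder travelling abroad contribute 0.137361, so
  P(cardholder travelling abroad | fraud alert, ¬genuine card theft) = 0.137361 / 0.168931 ≈ 0.813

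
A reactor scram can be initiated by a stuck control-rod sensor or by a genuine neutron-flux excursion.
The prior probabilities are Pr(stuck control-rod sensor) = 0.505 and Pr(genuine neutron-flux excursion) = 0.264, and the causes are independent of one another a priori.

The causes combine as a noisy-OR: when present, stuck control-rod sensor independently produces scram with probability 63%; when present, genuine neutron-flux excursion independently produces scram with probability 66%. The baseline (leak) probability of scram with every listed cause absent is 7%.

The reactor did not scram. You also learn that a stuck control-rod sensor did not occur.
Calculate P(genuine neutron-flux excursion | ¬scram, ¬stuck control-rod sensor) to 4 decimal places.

Under noisy-OR, P(scram | causes) = 1 − (1−0.07)·∏(1−qᵢ) over the active causes.
Enumerate both values of genuine neutron-flux excursion and weight by the priors:
  P(¬scram | ¬stuck control-rod sensor) = 0.93×0.736 + 0.3162×0.264
        = 0.684480 + 0.083477 = 0.767957
Keeping only the genuine neutron-flux excursion-present terms gives 0.083477, so
  P(genuine neutron-flux excursion | ¬scram, ¬stuck control-rod sensor) = 0.083477 / 0.767957 ≈ 0.1087

P(genuine neutron-flux excursion | ¬scram, ¬stuck control-rod sensor) ≈ 0.1087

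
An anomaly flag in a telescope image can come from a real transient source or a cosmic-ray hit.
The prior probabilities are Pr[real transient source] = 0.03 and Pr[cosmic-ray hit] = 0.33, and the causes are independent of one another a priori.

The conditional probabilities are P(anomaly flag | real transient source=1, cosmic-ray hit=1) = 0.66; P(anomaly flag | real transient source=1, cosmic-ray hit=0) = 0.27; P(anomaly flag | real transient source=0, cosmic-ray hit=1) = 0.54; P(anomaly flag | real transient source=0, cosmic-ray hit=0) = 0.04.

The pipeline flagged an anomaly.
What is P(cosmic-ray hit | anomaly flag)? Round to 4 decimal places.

Sum P(anomaly flag|·) weighted by the priors over the 4 (real transient source, cosmic-ray hit) configurations:
  P(anomaly flag) = 0.04*0.97*0.67 + 0.54*0.97*0.33 + 0.27*0.03*0.67 + 0.66*0.03*0.33
        = 0.025996 + 0.172854 + 0.005427 + 0.006534 = 0.210811
Configurations with cosmic-ray hit contribute 0.179388, so
  P(cosmic-ray hit | anomaly flag) = 0.179388 / 0.210811 ≈ 0.8509

P(cosmic-ray hit | anomaly flag) ≈ 0.8509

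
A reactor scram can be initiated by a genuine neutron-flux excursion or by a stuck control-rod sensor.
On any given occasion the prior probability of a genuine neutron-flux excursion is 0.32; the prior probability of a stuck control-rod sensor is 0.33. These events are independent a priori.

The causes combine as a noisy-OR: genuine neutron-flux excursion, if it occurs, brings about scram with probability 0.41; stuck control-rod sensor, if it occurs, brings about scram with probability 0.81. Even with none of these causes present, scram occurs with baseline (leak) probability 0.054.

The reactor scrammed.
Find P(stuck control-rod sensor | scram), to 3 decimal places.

P(stuck control-rod sensor | scram) ≈ 0.700

Under noisy-OR, P(scram | causes) = 1 − (1−0.054)·∏(1−qᵢ) over the active causes.
Enumerate the 4 (genuine neutron-flux excursion, stuck control-rod sensor) configurations and weight by the priors:
  P(scram) = 0.054*0.68*0.67 + 0.82026*0.68*0.33 + 0.44186*0.32*0.67 + 0.893953*0.32*0.33
        = 0.024602 + 0.184066 + 0.094735 + 0.094401 = 0.397804
Configurations with stuck control-rod sensor contribute 0.278467, so
  P(stuck control-rod sensor | scram) = 0.278467 / 0.397804 ≈ 0.700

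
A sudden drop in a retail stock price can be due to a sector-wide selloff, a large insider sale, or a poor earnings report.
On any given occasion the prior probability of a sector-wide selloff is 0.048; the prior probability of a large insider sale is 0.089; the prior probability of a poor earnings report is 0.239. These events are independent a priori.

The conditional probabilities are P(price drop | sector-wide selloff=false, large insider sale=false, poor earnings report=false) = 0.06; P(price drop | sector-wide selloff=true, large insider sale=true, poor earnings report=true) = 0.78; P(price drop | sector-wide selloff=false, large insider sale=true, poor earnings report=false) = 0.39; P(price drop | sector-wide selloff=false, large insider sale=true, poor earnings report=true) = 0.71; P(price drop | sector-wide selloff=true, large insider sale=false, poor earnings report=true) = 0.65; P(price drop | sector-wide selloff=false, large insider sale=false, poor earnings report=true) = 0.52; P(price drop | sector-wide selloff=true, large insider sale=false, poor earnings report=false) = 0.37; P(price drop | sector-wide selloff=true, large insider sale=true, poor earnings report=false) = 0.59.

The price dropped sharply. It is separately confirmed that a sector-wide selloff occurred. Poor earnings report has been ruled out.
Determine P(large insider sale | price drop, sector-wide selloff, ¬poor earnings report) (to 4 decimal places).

P(large insider sale | price drop, sector-wide selloff, ¬poor earnings report) ≈ 0.1348

Sum P(price drop|·) weighted by the priors over both values of large insider sale:
  P(price drop | sector-wide selloff, ¬poor earnings report) = 0.37*0.911 + 0.59*0.089
        = 0.337070 + 0.052510 = 0.389580
The terms with large insider sale present sum to 0.052510, so
  P(large insider sale | price drop, sector-wide selloff, ¬poor earnings report) = 0.052510 / 0.389580 ≈ 0.1348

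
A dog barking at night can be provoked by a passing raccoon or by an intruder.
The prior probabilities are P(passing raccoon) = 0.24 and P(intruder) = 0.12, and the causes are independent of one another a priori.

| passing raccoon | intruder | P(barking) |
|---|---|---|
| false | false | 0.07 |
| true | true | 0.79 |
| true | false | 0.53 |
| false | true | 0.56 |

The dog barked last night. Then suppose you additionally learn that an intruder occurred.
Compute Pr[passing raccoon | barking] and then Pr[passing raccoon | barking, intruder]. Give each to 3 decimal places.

Enumerate the 4 (passing raccoon, intruder) configurations and weight by the priors:
  P(barking) = 0.07·0.76·0.88 + 0.56·0.76·0.12 + 0.53·0.24·0.88 + 0.79·0.24·0.12
        = 0.046816 + 0.051072 + 0.111936 + 0.022752 = 0.232576
The terms with passing raccoon present sum to 0.134688, so
  P(passing raccoon | barking) = 0.134688 / 0.232576 ≈ 0.579

Now also conditioning on intruder=true:
P(barking | intruder) = 0.56·0.76 + 0.79·0.24 = 0.425600 + 0.189600 = 0.615200
Restricting to configurations with passing raccoon present: 0.79·0.24 = 0.189600.
So P(passing raccoon | barking, intruder) = 0.189600/0.615200 ≈ 0.308.
The drop from 0.579 to 0.308 is the explaining-away (discounting) effect.

Pr[passing raccoon | barking] ≈ 0.579; Pr[passing raccoon | barking, intruder] ≈ 0.308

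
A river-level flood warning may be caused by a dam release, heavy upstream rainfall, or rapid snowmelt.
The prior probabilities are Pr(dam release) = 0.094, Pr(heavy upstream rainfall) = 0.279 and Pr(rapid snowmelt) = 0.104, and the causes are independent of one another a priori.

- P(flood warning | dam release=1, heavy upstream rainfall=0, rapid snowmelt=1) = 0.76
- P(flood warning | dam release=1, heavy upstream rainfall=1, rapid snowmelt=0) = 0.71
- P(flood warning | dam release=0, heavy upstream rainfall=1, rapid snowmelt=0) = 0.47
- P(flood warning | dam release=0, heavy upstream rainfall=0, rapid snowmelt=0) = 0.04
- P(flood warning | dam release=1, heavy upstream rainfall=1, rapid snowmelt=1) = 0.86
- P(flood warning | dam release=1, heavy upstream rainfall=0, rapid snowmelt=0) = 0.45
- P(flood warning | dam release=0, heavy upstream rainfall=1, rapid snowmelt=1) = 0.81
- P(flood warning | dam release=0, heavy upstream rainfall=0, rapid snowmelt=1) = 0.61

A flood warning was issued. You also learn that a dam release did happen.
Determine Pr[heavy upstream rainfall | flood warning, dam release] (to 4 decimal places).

P(flood warning | dam release) = 0.45×0.721×0.896 + 0.76×0.721×0.104 + 0.71×0.279×0.896 + 0.86×0.279×0.104 = 0.290707 + 0.056988 + 0.177489 + 0.024954 = 0.550138
Restricting to configurations with heavy upstream rainfall present: 0.177489 + 0.024954 = 0.202443.
Hence the posterior is 0.202443/0.550138 ≈ 0.3680.

Pr[heavy upstream rainfall | flood warning, dam release] ≈ 0.3680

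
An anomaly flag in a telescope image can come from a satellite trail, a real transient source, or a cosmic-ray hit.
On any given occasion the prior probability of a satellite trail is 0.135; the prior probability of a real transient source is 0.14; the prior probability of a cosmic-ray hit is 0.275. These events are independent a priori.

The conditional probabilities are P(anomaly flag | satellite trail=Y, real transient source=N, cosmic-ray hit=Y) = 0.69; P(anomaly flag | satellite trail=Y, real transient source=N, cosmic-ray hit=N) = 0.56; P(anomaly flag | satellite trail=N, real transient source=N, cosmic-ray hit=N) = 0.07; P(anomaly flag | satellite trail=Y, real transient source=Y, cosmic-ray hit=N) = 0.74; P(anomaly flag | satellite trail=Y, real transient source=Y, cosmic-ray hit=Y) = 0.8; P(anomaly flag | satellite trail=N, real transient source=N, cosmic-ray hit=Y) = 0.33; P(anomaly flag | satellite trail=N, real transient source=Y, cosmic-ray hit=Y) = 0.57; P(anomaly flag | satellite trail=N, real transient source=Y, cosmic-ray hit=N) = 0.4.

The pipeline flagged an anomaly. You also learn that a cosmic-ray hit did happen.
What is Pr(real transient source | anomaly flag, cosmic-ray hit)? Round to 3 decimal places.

P(anomaly flag | cosmic-ray hit) = 0.33·0.865·0.86 + 0.57·0.865·0.14 + 0.69·0.135·0.86 + 0.8·0.135·0.14 = 0.245487 + 0.069027 + 0.080109 + 0.015120 = 0.409743
Of this, 0.084147 comes from 0.069027 + 0.015120 (the real transient source=true cases).
So P(real transient source | anomaly flag, cosmic-ray hit) = 0.084147/0.409743 ≈ 0.205.

Pr(real transient source | anomaly flag, cosmic-ray hit) ≈ 0.205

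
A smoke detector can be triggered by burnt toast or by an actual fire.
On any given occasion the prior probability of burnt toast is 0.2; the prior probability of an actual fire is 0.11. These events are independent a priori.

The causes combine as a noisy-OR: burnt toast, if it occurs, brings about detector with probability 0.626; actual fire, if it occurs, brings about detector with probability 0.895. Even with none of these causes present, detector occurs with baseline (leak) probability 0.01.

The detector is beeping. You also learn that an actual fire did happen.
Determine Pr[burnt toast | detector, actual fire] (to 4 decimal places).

Under noisy-OR, P(detector | causes) = 1 − (1−0.01)·∏(1−qᵢ) over the active causes.
Sum P(detector|·) weighted by the priors over both values of burnt toast:
  P(detector | actual fire) = 0.89605×0.8 + 0.961123×0.2
        = 0.716840 + 0.192225 = 0.909065
Keeping only the burnt toast-present terms gives 0.192225, so
  P(burnt toast | detector, actual fire) = 0.192225 / 0.909065 ≈ 0.2115

Pr[burnt toast | detector, actual fire] ≈ 0.2115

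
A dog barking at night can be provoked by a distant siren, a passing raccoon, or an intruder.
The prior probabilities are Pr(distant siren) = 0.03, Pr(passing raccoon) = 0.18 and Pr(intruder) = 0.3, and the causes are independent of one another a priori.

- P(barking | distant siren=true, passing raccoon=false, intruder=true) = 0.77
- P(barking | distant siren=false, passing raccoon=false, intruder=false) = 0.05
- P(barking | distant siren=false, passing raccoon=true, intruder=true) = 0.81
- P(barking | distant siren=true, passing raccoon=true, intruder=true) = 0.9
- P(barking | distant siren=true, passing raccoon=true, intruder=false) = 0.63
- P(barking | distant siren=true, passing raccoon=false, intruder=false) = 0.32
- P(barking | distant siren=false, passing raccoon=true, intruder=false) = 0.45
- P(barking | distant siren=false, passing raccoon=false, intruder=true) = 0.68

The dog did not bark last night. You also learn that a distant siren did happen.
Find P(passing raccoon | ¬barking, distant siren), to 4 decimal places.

P(¬barking | distant siren) = 0.68×0.82×0.7 + 0.23×0.82×0.3 + 0.37×0.18×0.7 + 0.1×0.18×0.3 = 0.390320 + 0.056580 + 0.046620 + 0.005400 = 0.498920
Of this, 0.052020 comes from 0.046620 + 0.005400 (the passing raccoon=true cases).
So P(passing raccoon | ¬barking, distant siren) = 0.052020/0.498920 ≈ 0.1043.

P(passing raccoon | ¬barking, distant siren) ≈ 0.1043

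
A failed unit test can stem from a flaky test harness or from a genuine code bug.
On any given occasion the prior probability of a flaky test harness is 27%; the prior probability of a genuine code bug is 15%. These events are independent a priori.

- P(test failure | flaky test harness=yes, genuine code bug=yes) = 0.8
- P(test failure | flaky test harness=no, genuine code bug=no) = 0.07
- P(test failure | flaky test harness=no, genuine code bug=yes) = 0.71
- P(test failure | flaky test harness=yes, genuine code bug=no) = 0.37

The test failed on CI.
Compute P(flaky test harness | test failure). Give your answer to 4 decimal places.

P(test failure) = 0.07×0.73×0.85 + 0.71×0.73×0.15 + 0.37×0.27×0.85 + 0.8×0.27×0.15 = 0.043435 + 0.077745 + 0.084915 + 0.032400 = 0.238495
The flaky test harness-present share is 0.084915 + 0.032400 = 0.117315.
So P(flaky test harness | test failure) = 0.117315/0.238495 ≈ 0.4919.

P(flaky test harness | test failure) ≈ 0.4919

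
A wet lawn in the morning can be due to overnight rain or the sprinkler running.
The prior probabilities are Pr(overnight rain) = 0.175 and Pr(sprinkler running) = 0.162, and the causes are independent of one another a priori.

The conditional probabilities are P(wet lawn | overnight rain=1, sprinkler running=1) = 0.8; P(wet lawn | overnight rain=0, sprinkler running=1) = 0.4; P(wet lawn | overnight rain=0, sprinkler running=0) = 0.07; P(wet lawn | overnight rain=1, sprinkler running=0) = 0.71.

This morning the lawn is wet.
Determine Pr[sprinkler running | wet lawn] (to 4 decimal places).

P(wet lawn) = 0.07*0.825*0.838 + 0.4*0.825*0.162 + 0.71*0.175*0.838 + 0.8*0.175*0.162 = 0.048395 + 0.053460 + 0.104121 + 0.022680 = 0.228656
The sprinkler running-present share is 0.053460 + 0.022680 = 0.076140.
So P(sprinkler running | wet lawn) = 0.076140/0.228656 ≈ 0.3330.

Pr[sprinkler running | wet lawn] ≈ 0.3330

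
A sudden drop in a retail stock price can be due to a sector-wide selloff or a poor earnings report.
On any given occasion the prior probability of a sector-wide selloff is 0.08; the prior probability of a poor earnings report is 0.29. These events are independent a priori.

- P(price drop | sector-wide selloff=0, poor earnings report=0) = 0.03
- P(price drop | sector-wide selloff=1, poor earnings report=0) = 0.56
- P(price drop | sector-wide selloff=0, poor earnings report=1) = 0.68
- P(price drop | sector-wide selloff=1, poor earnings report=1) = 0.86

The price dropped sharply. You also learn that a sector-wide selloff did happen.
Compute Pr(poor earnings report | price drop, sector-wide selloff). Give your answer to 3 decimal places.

Pr(poor earnings report | price drop, sector-wide selloff) ≈ 0.385

Sum P(price drop|·) weighted by the priors over both values of poor earnings report:
  P(price drop | sector-wide selloff) = 0.56·0.71 + 0.86·0.29
        = 0.397600 + 0.249400 = 0.647000
The terms with poor earnings report present sum to 0.249400, so
  P(poor earnings report | price drop, sector-wide selloff) = 0.249400 / 0.647000 ≈ 0.385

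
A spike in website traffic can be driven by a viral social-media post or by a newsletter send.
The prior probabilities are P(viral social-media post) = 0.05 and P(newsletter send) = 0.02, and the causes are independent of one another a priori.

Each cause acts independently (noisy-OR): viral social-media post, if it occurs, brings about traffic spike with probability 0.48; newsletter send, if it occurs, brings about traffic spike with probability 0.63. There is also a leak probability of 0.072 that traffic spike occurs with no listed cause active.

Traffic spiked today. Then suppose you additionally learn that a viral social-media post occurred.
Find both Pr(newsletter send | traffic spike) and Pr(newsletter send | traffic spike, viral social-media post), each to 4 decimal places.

Pr(newsletter send | traffic spike) ≈ 0.1258; Pr(newsletter send | traffic spike, viral social-media post) ≈ 0.0314

Under noisy-OR, P(traffic spike | causes) = 1 − (1−0.072)·∏(1−qᵢ) over the active causes.
For the numerator, keep only newsletter send=true terms: 0.012476 + 0.000821 = 0.013297
Normalizer over all consistent configurations: 0.072*0.95*0.98 + 0.65664*0.95*0.02 + 0.51744*0.05*0.98 + 0.821453*0.05*0.02 = 0.105684
P(newsletter send | traffic spike) = 0.013297/0.105684 ≈ 0.1258

With the extra evidence:
Numerator (weight on configurations with newsletter send): 0.821453×0.02 = 0.016429
Normalizer over all consistent configurations: 0.51744×0.98 + 0.821453×0.02 = 0.523520
P(newsletter send | traffic spike, viral social-media post) = 0.016429/0.523520 ≈ 0.0314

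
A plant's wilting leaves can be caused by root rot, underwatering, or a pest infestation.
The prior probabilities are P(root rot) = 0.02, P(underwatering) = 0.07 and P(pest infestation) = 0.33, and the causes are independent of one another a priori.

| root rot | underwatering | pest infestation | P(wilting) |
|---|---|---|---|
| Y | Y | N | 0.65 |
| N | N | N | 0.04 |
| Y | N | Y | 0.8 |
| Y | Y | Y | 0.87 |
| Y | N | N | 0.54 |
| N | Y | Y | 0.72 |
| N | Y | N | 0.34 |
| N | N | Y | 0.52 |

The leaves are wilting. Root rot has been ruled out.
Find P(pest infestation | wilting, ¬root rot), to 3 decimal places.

P(pest infestation | wilting, ¬root rot) ≈ 0.812

By total probability over the 4 (underwatering, pest infestation) configurations:
  P(wilting | ¬root rot) = 0.04·0.93·0.67 + 0.52·0.93·0.33 + 0.34·0.07·0.67 + 0.72·0.07·0.33
        = 0.024924 + 0.159588 + 0.015946 + 0.016632 = 0.217090
Keeping only the pest infestation-present terms gives 0.176220, so
  P(pest infestation | wilting, ¬root rot) = 0.176220 / 0.217090 ≈ 0.812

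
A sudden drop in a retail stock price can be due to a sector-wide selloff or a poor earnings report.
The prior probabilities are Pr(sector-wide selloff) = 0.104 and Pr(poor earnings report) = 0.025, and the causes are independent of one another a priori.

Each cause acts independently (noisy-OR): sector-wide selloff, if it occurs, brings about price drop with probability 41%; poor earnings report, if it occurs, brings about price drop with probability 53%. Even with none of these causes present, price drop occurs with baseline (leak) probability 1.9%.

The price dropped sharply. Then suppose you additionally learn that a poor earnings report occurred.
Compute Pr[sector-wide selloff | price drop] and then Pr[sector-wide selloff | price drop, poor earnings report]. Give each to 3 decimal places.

Pr[sector-wide selloff | price drop] ≈ 0.609; Pr[sector-wide selloff | price drop, poor earnings report] ≈ 0.136

Under noisy-OR, P(price drop | causes) = 1 − (1−0.019)·∏(1−qᵢ) over the active causes.
Enumerate the 4 (sector-wide selloff, poor earnings report) configurations and weight by the priors:
  P(price drop) = 0.019·0.896·0.975 + 0.53893·0.896·0.025 + 0.42121·0.104·0.975 + 0.727969·0.104·0.025
        = 0.016598 + 0.012072 + 0.042711 + 0.001893 = 0.073274
Configurations with sector-wide selloff contribute 0.044604, so
  P(sector-wide selloff | price drop) = 0.044604 / 0.073274 ≈ 0.609

Now also conditioning on poor earnings report=true:
Sum P(price drop|·) weighted by the priors over both values of sector-wide selloff:
  P(price drop | poor earnings report) = 0.53893*0.896 + 0.727969*0.104
        = 0.482881 + 0.075709 = 0.558590
Configurations with sector-wide selloff contribute 0.075709, so
  P(sector-wide selloff | price drop, poor earnings report) = 0.075709 / 0.558590 ≈ 0.136
Conditioning on poor earnings report lowers the posterior on sector-wide selloff: the classic explaining-away effect in a common-effect structure.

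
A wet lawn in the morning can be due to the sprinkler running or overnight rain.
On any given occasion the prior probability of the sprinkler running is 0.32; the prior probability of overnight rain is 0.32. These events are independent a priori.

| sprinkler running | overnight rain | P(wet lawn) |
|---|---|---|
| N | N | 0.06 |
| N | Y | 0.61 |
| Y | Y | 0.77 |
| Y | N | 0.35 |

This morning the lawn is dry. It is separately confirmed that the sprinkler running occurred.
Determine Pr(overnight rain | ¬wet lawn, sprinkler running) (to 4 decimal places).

Pr(overnight rain | ¬wet lawn, sprinkler running) ≈ 0.1427

Numerator (weight on configurations with overnight rain): 0.23×0.32 = 0.073600
Denominator P(¬wet lawn | sprinkler running): 0.65×0.68 + 0.23×0.32 = 0.515600
Posterior = 0.073600 / 0.515600 ≈ 0.1427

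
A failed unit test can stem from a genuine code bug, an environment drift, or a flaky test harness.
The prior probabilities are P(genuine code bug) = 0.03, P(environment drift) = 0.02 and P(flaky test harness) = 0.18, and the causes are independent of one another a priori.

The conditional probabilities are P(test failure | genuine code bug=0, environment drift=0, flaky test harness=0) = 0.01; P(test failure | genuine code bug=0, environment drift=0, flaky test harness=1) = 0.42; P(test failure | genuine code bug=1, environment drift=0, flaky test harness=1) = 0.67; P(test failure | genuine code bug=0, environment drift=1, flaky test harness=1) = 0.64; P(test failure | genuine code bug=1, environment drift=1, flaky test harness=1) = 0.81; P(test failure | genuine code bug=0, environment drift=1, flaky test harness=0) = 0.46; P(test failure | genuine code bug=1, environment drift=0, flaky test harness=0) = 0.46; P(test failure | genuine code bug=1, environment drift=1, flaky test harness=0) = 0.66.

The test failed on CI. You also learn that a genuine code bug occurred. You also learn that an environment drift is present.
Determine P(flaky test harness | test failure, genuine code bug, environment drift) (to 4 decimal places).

P(flaky test harness | test failure, genuine code bug, environment drift) ≈ 0.2122

Weight on flaky test harness=true, given the evidence: 0.81×0.18 = 0.145800
Denominator P(test failure | genuine code bug, environment drift): 0.66×0.82 + 0.81×0.18 = 0.687000
P(flaky test harness | test failure, genuine code bug, environment drift) = 0.145800/0.687000 ≈ 0.2122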